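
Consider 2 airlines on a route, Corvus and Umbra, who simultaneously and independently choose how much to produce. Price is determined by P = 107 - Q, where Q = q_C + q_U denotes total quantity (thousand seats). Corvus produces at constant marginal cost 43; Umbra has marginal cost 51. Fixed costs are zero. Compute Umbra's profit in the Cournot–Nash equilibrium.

Corvus's profit: π_C = (107 - Q)q_C - (43q_C). Setting ∂π_C/∂q_C = 0: 64 - 2q_C - (q_U) = 0.
Umbra's profit: π_U = (107 - Q)q_U - (51q_U). Setting ∂π_U/∂q_U = 0: 56 - 2q_U - (q_C) = 0.
Best responses: q_C = (64 - q_U)/2, q_U = (56 - q_C)/2.
Solving the pair: q_C = 24, q_U = 16.
Price P = 107 - 40 = 67.
Umbra's profit: (67 - 51)·16 = 256.

256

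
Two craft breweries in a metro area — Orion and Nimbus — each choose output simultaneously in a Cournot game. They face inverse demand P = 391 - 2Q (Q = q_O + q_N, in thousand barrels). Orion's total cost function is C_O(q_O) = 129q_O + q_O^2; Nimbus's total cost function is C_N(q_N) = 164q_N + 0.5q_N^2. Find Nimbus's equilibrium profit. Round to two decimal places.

Orion's profit: π_O = (391 - 2Q)q_O - (129q_O + q_O²). Setting ∂π_O/∂q_O = 0: 262 - 6q_O - 2(q_N) = 0.
Nimbus's profit: π_N = (391 - 2Q)q_N - (164q_N + (1/2)q_N²). Setting ∂π_N/∂q_N = 0: 227 - 5q_N - 2(q_O) = 0.
Rearranging gives the reaction functions q_O = (262 - 2q_N)/6 and q_N = (227 - 2q_O)/5.
Substituting one into the other gives q_O = 428/13 and q_N = 419/13.
Price P = 391 - 2·(847/13) = 260.6923.
Nimbus's profit: 260.6923·(419/13) - 164·(419/13) - (1/2)(419/13)² = 2597.0562.

2597.06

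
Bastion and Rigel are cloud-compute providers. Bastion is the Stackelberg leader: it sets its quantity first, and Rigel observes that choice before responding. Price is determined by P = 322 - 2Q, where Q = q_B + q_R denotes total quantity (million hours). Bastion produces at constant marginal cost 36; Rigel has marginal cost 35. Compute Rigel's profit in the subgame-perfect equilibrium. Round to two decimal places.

The follower Rigel best-responds to any q_B: π_R = (322 - 2Q)q_R - 35q_R.
Follower FOC: 287 - 2q_B - 4q_R = 0, so q_R(q_B) = (287 - 2q_B)/4.
The leader anticipates this reaction. Substituting into P = 322 - 2Q gives P = 357/2 - q_B, so π_B = (357/2 - q_B)q_B - 36q_B.
Maximising: ∂π_B/∂q_B = 285/2 - 2q_B = 0, giving q_B = 285/4.
Then q_R = (287 - 2·(285/4))/4 = 289/8.
Price P = 322 - 2·(859/8) = 429/4.
Rigel's profit: (429/4 - 35)·(289/8) = 2610.0313.

2610.03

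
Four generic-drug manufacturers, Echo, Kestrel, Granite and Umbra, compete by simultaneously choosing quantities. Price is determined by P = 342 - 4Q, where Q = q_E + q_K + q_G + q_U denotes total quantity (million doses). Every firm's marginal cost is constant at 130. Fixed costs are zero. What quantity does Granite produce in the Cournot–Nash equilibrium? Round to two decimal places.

A representative firm's profit is π_i = q_i(342 - 4Q) - 130q_i.
First-order condition (treating rivals' output as given): 212 - 8q_i - 4·Σ_{j≠i} q_j = 0.
By symmetry each firm produces the same amount; substituting Σ_{j≠i} q_j = 3q_i yields q_i = 212/20 = 53/5.

10.60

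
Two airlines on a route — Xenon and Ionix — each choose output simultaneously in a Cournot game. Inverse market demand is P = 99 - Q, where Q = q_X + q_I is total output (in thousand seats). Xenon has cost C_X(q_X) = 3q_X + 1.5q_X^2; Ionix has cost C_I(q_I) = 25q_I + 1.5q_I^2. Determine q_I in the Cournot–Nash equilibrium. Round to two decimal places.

11.42

Xenon's profit: π_X = (99 - Q)q_X - (3q_X + (3/2)q_X²). Setting ∂π_X/∂q_X = 0: 96 - 5q_X - (q_I) = 0.
Ionix's profit: π_I = (99 - Q)q_I - (25q_I + (3/2)q_I²). Setting ∂π_I/∂q_I = 0: 74 - 5q_I - (q_X) = 0.
Best responses: q_X = (96 - q_I)/5, q_I = (74 - q_X)/5.
Solving the pair: q_X = 203/12, q_I = 137/12.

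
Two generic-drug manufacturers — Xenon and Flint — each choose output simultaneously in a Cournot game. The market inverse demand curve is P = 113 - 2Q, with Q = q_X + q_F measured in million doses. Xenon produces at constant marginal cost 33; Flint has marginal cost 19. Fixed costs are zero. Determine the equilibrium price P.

55

Xenon's profit: π_X = (113 - 2Q)q_X - (33q_X). Setting ∂π_X/∂q_X = 0: 80 - 4q_X - 2(q_F) = 0.
Flint's profit: π_F = (113 - 2Q)q_F - (19q_F). Setting ∂π_F/∂q_F = 0: 94 - 4q_F - 2(q_X) = 0.
Rearranging gives the reaction functions q_X = (80 - 2q_F)/4 and q_F = (94 - 2q_X)/4.
Substituting one into the other gives q_X = 11 and q_F = 18.
Total output Q = 29, so price P = 113 - 2·29 = 55.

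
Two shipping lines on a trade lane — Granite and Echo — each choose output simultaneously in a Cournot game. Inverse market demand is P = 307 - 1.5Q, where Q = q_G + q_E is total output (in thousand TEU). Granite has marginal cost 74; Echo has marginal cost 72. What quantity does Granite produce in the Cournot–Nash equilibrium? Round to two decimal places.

51.33

Granite's profit: π_G = (307 - 1.5Q)q_G - (74q_G). Setting ∂π_G/∂q_G = 0: 233 - 3q_G - (3/2)(q_E) = 0.
Echo's first-order condition: 235 - 3q_E - (3/2)(q_G) = 0.
So q_G = (233 - (3/2)q_E)/3 and q_E = (235 - (3/2)q_G)/3.
Substituting one into the other gives q_G = 154/3 and q_E = 158/3.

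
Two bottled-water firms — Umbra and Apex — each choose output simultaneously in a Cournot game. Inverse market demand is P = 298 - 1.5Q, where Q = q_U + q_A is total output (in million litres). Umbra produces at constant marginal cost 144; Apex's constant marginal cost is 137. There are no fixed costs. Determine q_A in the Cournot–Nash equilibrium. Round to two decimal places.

37.33

Umbra's profit: π_U = (298 - 1.5Q)q_U - (144q_U). Setting ∂π_U/∂q_U = 0: 154 - 3q_U - (3/2)(q_A) = 0.
Apex's first-order condition: 161 - 3q_A - (3/2)(q_U) = 0.
So q_U = (154 - (3/2)q_A)/3 and q_A = (161 - (3/2)q_U)/3.
Solving the pair: q_U = 98/3, q_A = 112/3.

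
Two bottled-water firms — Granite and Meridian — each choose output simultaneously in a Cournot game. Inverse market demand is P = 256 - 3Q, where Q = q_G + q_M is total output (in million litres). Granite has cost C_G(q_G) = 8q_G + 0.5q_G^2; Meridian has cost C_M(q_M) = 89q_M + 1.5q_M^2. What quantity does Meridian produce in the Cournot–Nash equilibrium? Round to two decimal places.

7.87

Granite's profit: π_G = (256 - 3Q)q_G - (8q_G + (1/2)q_G²). Setting ∂π_G/∂q_G = 0: 248 - 7q_G - 3(q_M) = 0.
Meridian's profit: π_M = (256 - 3Q)q_M - (89q_M + (3/2)q_M²). Setting ∂π_M/∂q_M = 0: 167 - 9q_M - 3(q_G) = 0.
Best responses: q_G = (248 - 3q_M)/7, q_M = (167 - 3q_G)/9.
Solving the pair: q_G = 577/18, q_M = 425/54.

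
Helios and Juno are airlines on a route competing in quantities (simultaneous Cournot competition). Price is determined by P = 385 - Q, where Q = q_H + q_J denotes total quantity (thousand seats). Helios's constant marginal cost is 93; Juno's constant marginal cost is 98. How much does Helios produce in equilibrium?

Helios's profit: π_H = (385 - Q)q_H - (93q_H). Setting ∂π_H/∂q_H = 0: 292 - 2q_H - (q_J) = 0.
Juno's first-order condition: 287 - 2q_J - (q_H) = 0.
Rearranging gives the reaction functions q_H = (292 - q_J)/2 and q_J = (287 - q_H)/2.
Substituting one into the other gives q_H = 99 and q_J = 94.

99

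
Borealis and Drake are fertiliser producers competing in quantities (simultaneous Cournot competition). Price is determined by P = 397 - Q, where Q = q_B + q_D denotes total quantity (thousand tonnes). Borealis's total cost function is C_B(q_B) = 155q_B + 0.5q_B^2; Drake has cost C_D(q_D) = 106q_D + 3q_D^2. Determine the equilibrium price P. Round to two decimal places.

Borealis's profit: π_B = (397 - Q)q_B - (155q_B + (1/2)q_B²). Setting ∂π_B/∂q_B = 0: 242 - 3q_B - (q_D) = 0.
Drake's profit: π_D = (397 - Q)q_D - (106q_D + 3q_D²). Setting ∂π_D/∂q_D = 0: 291 - 8q_D - (q_B) = 0.
So q_B = (242 - q_D)/3 and q_D = (291 - q_B)/8.
Substituting one into the other gives q_B = 1645/23 and q_D = 631/23.
Total output Q = 98.9565, so price P = 397 - 98.9565 = 298.0435.

298.04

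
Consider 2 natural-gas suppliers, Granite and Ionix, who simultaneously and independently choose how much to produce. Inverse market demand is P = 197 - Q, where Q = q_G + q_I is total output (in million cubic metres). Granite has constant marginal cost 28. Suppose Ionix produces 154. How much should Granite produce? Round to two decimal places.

7.50

With the rival's output fixed at 154, Granite's profit is π_G = (197 - 154 - q_G)q_G - (28q_G) = (43 - q_G)q_G - (28q_G).
∂π_G/∂q_G = 15 - 2q_G = 0, so q_G = 15/2.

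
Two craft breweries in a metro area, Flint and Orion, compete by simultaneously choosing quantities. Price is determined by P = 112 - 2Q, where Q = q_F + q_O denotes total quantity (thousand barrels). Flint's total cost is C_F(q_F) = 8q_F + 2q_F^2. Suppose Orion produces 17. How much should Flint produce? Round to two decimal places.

With the rival's output fixed at 17, Flint's profit is π_F = (112 - 2·17 - 2q_F)q_F - (8q_F + 2q_F²) = (78 - 2q_F)q_F - (8q_F + 2q_F²).
∂π_F/∂q_F = 70 - 8q_F = 0, so q_F = 35/4.

8.75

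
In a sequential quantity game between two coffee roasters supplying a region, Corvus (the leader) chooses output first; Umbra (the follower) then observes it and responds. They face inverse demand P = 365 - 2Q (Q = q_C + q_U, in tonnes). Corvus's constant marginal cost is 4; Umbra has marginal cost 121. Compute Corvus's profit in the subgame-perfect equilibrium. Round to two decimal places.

14280.25

The follower Umbra best-responds to any q_C: π_U = (365 - 2Q)q_U - 121q_U.
∂π_U/∂q_U = 244 - 2q_C - 4q_U = 0 gives the reaction function q_U = (244 - 2q_C)/4.
The leader anticipates this reaction. Substituting into P = 365 - 2Q gives P = 243 - q_C, so π_C = (243 - q_C)q_C - 4q_C.
The leader's first-order condition 239 - 2q_C = 0 yields q_C = 239/2.
Then q_U = (244 - 2·(239/2))/4 = 5/4.
Price P = 365 - 2·(483/4) = 247/2.
Corvus's profit: (247/2 - 4)·(239/2) = 14280.2500.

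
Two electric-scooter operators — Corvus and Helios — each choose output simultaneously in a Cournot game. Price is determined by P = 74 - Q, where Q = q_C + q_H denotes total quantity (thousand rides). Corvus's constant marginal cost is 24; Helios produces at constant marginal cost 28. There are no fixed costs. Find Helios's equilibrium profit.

Corvus's profit: π_C = (74 - Q)q_C - (24q_C). Setting ∂π_C/∂q_C = 0: 50 - 2q_C - (q_H) = 0.
Helios's first-order condition: 46 - 2q_H - (q_C) = 0.
Best responses: q_C = (50 - q_H)/2, q_H = (46 - q_C)/2.
Solving the pair: q_C = 18, q_H = 14.
Price P = 74 - 32 = 42.
Helios's profit: (42 - 28)·14 = 196.

196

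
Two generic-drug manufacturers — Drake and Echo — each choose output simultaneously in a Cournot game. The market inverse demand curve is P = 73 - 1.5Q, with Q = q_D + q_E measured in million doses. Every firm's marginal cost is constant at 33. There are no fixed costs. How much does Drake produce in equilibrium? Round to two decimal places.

8.89

A representative firm's profit is π_i = q_i(73 - 1.5Q) - 33q_i.
Setting ∂π_i/∂q_i = 0 with rivals' quantities fixed: 40 - 3q_i - (3/2)q_j = 0.
With identical firms every q_j equals q_i, so q_j = q_i and 40 = (9/2)q_i, giving q_i = 80/9.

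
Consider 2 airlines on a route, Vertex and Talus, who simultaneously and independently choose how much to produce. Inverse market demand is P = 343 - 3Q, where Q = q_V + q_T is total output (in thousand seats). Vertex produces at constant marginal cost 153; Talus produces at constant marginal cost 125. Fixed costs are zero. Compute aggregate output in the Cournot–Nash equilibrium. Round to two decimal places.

45.33

Vertex's profit: π_V = (343 - 3Q)q_V - (153q_V). Setting ∂π_V/∂q_V = 0: 190 - 6q_V - 3(q_T) = 0.
Talus's first-order condition: 218 - 6q_T - 3(q_V) = 0.
So q_V = (190 - 3q_T)/6 and q_T = (218 - 3q_V)/6.
Substituting one into the other gives q_V = 18 and q_T = 82/3.
Total output Q = 18 + 82/3 = 136/3.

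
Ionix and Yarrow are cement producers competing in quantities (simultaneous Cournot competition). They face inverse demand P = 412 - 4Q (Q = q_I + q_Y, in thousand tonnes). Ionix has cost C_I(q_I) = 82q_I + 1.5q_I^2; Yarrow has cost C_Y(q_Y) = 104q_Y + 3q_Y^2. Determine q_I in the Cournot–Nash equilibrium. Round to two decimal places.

24.55

Ionix's profit: π_I = (412 - 4Q)q_I - (82q_I + (3/2)q_I²). Setting ∂π_I/∂q_I = 0: 330 - 11q_I - 4(q_Y) = 0.
Yarrow's first-order condition: 308 - 14q_Y - 4(q_I) = 0.
So q_I = (330 - 4q_Y)/11 and q_Y = (308 - 4q_I)/14.
Solving the pair: q_I = 1694/69, q_Y = 1034/69.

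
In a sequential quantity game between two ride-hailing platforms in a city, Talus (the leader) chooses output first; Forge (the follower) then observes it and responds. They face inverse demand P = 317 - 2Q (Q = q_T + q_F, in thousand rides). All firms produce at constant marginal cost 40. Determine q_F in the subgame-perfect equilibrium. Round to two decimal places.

34.63

The follower Forge best-responds to any q_T: π_F = (317 - 2Q)q_F - 40q_F.
∂π_F/∂q_F = 277 - 2q_T - 4q_F = 0 gives the reaction function q_F = (277 - 2q_T)/4.
The leader anticipates this reaction. Substituting into P = 317 - 2Q gives P = 357/2 - q_T, so π_T = (357/2 - q_T)q_T - 40q_T.
Leader FOC: 277/2 - 2q_T = 0, so q_T = 277/4.
Then q_F = (277 - 2·(277/4))/4 = 277/8.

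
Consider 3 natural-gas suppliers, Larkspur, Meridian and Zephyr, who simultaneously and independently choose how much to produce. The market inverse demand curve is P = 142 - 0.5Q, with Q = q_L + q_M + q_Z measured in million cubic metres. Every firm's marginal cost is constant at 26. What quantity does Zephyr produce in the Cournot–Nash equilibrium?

58

A representative firm's profit is π_i = q_i(142 - 0.5Q) - 26q_i.
First-order condition (treating rivals' output as given): 116 - q_i - (1/2)·Σ_{j≠i} q_j = 0.
With identical firms every q_j equals q_i, so Σ_{j≠i} q_j = 2q_i and 116 = 2q_i, giving q_i = 58.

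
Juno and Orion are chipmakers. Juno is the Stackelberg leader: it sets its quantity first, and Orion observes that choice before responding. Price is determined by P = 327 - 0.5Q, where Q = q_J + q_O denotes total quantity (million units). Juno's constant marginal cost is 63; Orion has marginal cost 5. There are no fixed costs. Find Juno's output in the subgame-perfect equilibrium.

The follower Orion best-responds to any q_J: π_O = (327 - 0.5Q)q_O - 5q_O.
∂π_O/∂q_O = 322 - (1/2)q_J - q_O = 0 gives the reaction function q_O = (322 - (1/2)q_J).
The leader anticipates this reaction. Substituting into P = 327 - 0.5Q gives P = 166 - (1/4)q_J, so π_J = (166 - (1/4)q_J)q_J - 63q_J.
Leader FOC: 103 - (1/2)q_J = 0, so q_J = 206.
Then q_O = (322 - (1/2)·206) = 219.

206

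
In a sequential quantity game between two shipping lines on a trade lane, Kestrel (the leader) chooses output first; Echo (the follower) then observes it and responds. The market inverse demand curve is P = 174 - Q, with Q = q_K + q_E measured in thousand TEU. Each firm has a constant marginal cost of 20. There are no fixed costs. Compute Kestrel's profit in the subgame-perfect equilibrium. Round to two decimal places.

Solve by backward induction. Given q_K, the follower Echo maximises π_E = (174 - q_K - q_E)q_E - 20q_E.
Setting the follower's marginal profit to zero, 154 - q_K - 2q_E = 0, i.e. q_E = (154 - q_K)/2.
Kestrel substitutes q_E(q_K) into its own profit: π_K = q_K(174 - q_K - (154 - q_K)/2) - 20q_K = (97 - (1/2)q_K)q_K - 20q_K.
The leader's first-order condition 77 - q_K = 0 yields q_K = 77.
Then q_E = (154 - 77)/2 = 77/2.
Price P = 174 - 231/2 = 117/2.
Kestrel's profit: (117/2 - 20)·77 = 2964.5000.

2964.50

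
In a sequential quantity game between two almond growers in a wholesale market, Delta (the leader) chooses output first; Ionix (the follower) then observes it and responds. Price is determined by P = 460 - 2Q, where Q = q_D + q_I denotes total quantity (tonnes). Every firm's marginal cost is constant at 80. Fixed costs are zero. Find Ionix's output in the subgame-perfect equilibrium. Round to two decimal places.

Solve by backward induction. Given q_D, the follower Ionix maximises π_I = (460 - 2q_D - 2q_I)q_I - 80q_I.
∂π_I/∂q_I = 380 - 2q_D - 4q_I = 0 gives the reaction function q_I = (380 - 2q_D)/4.
Delta substitutes q_I(q_D) into its own profit: π_D = q_D(460 - 2q_D - (380 - 2q_D)/2) - 80q_D = (270 - q_D)q_D - 80q_D.
Maximising: ∂π_D/∂q_D = 190 - 2q_D = 0, giving q_D = 95.
Then q_I = (380 - 2·95)/4 = 95/2.

47.50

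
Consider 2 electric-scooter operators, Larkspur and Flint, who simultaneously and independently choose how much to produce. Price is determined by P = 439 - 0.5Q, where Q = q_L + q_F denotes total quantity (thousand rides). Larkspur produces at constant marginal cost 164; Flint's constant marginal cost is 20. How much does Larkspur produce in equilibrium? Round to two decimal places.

Larkspur's profit: π_L = (439 - 0.5Q)q_L - (164q_L). Setting ∂π_L/∂q_L = 0: 275 - q_L - (1/2)(q_F) = 0.
Flint's first-order condition: 419 - q_F - (1/2)(q_L) = 0.
Rearranging gives the reaction functions q_L = (275 - (1/2)q_F) and q_F = (419 - (1/2)q_L).
Substituting one into the other gives q_L = 262/3 and q_F = 1126/3.

87.33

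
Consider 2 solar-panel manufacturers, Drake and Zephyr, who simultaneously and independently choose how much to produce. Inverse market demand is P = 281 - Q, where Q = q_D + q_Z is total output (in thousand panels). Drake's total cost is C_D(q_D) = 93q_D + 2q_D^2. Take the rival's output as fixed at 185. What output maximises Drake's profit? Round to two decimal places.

With the rival's output fixed at 185, Drake's profit is π_D = (281 - 185 - q_D)q_D - (93q_D + 2q_D²) = (96 - q_D)q_D - (93q_D + 2q_D²).
∂π_D/∂q_D = 3 - 6q_D = 0, so q_D = 1/2.

0.50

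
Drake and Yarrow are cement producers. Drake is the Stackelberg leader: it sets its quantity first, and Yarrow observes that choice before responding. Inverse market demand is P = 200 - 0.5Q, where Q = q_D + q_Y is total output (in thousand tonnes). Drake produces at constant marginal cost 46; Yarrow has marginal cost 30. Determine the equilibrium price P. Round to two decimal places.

The follower Yarrow best-responds to any q_D: π_Y = (200 - 0.5Q)q_Y - 30q_Y.
Setting the follower's marginal profit to zero, 170 - (1/2)q_D - q_Y = 0, i.e. q_Y = (170 - (1/2)q_D).
Drake substitutes q_Y(q_D) into its own profit: π_D = q_D(200 - (1/2)q_D - (170 - (1/2)q_D)/2) - 46q_D = (115 - (1/4)q_D)q_D - 46q_D.
Leader FOC: 69 - (1/2)q_D = 0, so q_D = 138.
Then q_Y = (170 - (1/2)·138) = 101.
Total output Q = 239, so price P = 200 - (1/2)·239 = 161/2.

80.50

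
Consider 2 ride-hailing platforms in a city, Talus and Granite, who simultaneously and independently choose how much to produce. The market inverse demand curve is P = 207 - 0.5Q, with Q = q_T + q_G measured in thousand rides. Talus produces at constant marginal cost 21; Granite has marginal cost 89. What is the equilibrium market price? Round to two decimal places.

Talus's profit: π_T = (207 - 0.5Q)q_T - (21q_T). Setting ∂π_T/∂q_T = 0: 186 - q_T - (1/2)(q_G) = 0.
Granite's profit: π_G = (207 - 0.5Q)q_G - (89q_G). Setting ∂π_G/∂q_G = 0: 118 - q_G - (1/2)(q_T) = 0.
So q_T = (186 - (1/2)q_G) and q_G = (118 - (1/2)q_T).
Solving the pair: q_T = 508/3, q_G = 100/3.
Total output Q = 608/3, so price P = 207 - (1/2)·(608/3) = 317/3.

105.67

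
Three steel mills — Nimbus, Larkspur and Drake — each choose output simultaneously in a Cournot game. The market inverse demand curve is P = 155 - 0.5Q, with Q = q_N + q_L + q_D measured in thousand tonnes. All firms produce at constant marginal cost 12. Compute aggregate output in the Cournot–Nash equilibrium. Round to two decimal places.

A representative firm's profit is π_i = q_i(155 - 0.5Q) - 12q_i.
Setting ∂π_i/∂q_i = 0 with rivals' quantities fixed: 143 - q_i - (1/2)·Σ_{j≠i} q_j = 0.
By symmetry each firm produces the same amount; substituting Σ_{j≠i} q_j = 2q_i yields q_i = 143/2.
Total output Q = 143/2 + 143/2 + 143/2 = 429/2.

214.50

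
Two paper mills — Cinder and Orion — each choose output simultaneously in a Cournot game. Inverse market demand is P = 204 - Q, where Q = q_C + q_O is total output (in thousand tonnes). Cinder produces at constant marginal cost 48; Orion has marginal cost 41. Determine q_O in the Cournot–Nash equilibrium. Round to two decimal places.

Cinder's profit: π_C = (204 - Q)q_C - (48q_C). Setting ∂π_C/∂q_C = 0: 156 - 2q_C - (q_O) = 0.
Orion's first-order condition: 163 - 2q_O - (q_C) = 0.
So q_C = (156 - q_O)/2 and q_O = (163 - q_C)/2.
Solving the pair: q_C = 149/3, q_O = 170/3.

56.67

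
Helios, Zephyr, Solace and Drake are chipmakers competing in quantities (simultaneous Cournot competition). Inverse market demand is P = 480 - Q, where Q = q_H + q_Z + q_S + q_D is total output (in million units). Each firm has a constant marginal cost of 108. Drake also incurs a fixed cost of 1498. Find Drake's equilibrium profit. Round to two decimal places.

A representative firm's profit is π_i = q_i(480 - Q) - 108q_i.
Setting ∂π_i/∂q_i = 0 with rivals' quantities fixed: 372 - 2q_i - Σ_{j≠i} q_j = 0.
With identical firms every q_j equals q_i, so Σ_{j≠i} q_j = 3q_i and 372 = 5q_i, giving q_i = 372/5.
Price P = 480 - 1488/5 = 912/5.
Drake's profit: (912/5 - 108)·(372/5) - 1498 = 4037.3600.

4037.36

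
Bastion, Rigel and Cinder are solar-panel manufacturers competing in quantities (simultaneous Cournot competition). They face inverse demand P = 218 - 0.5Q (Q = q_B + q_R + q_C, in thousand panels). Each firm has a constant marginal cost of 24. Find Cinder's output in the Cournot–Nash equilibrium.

97

A representative firm's profit is π_i = q_i(218 - 0.5Q) - 24q_i.
Setting ∂π_i/∂q_i = 0 with rivals' quantities fixed: 194 - q_i - (1/2)·Σ_{j≠i} q_j = 0.
By symmetry each firm produces the same amount; substituting Σ_{j≠i} q_j = 2q_i yields q_i = 194/2 = 97.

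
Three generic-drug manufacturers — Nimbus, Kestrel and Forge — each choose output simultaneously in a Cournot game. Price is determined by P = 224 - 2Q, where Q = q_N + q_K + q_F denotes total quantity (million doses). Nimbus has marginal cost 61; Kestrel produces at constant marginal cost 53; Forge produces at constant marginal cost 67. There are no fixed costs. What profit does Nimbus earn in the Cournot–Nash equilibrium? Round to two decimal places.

Nimbus's profit: π_N = (224 - 2Q)q_N - (61q_N). Setting ∂π_N/∂q_N = 0: 163 - 4q_N - 2(q_K + q_F) = 0.
Kestrel's profit: π_K = (224 - 2Q)q_K - (53q_K). Setting ∂π_K/∂q_K = 0: 171 - 4q_K - 2(q_N + q_F) = 0.
Forge's first-order condition: 157 - 4q_F - 2(q_N + q_K) = 0.
Adding the 3 first-order conditions: 491 − 8Q = 0, so Q = 491/8.
Back-substituting: q_N = (163 − 491/4)/2 = 161/8, q_K = (171 − 491/4)/2 = 193/8, q_F = (157 − 491/4)/2 = 137/8.
Price P = 224 - 2·(491/8) = 405/4.
Nimbus's profit: (405/4 - 61)·(161/8) = 810.0313.

810.03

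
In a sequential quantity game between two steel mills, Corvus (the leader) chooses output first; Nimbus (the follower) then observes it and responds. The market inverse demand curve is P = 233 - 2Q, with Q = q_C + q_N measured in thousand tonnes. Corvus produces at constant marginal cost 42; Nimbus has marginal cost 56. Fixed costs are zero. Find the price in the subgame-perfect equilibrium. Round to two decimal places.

93.25

The follower Nimbus best-responds to any q_C: π_N = (233 - 2Q)q_N - 56q_N.
∂π_N/∂q_N = 177 - 2q_C - 4q_N = 0 gives the reaction function q_N = (177 - 2q_C)/4.
Corvus substitutes q_N(q_C) into its own profit: π_C = q_C(233 - 2q_C - (177 - 2q_C)/2) - 42q_C = (289/2 - q_C)q_C - 42q_C.
Maximising: ∂π_C/∂q_C = 205/2 - 2q_C = 0, giving q_C = 205/4.
Then q_N = (177 - 2·(205/4))/4 = 149/8.
Total output Q = 559/8, so price P = 233 - 2·(559/8) = 373/4.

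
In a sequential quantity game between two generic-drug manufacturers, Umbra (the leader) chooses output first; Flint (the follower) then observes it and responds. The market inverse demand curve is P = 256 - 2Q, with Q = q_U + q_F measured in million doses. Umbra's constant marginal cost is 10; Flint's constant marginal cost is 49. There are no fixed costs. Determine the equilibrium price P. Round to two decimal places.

Solve by backward induction. Given q_U, the follower Flint maximises π_F = (256 - 2q_U - 2q_F)q_F - 49q_F.
Follower FOC: 207 - 2q_U - 4q_F = 0, so q_F(q_U) = (207 - 2q_U)/4.
Umbra substitutes q_F(q_U) into its own profit: π_U = q_U(256 - 2q_U - (207 - 2q_U)/2) - 10q_U = (305/2 - q_U)q_U - 10q_U.
The leader's first-order condition 285/2 - 2q_U = 0 yields q_U = 285/4.
Then q_F = (207 - 2·(285/4))/4 = 129/8.
Total output Q = 699/8, so price P = 256 - 2·(699/8) = 325/4.

81.25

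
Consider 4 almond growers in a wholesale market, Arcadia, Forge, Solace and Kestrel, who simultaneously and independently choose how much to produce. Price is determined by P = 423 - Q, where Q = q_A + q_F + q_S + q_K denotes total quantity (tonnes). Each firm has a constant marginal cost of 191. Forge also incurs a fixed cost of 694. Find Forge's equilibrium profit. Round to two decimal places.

Each firm earns π_i = (423 - Q)q_i - 191q_i.
First-order condition (treating rivals' output as given): 232 - 2q_i - Σ_{j≠i} q_j = 0.
With identical firms every q_j equals q_i, so Σ_{j≠i} q_j = 3q_i and 232 = 5q_i, giving q_i = 232/5.
Price P = 423 - 928/5 = 1187/5.
Forge's profit: (1187/5 - 191)·(232/5) - 694 = 1458.9600.

1458.96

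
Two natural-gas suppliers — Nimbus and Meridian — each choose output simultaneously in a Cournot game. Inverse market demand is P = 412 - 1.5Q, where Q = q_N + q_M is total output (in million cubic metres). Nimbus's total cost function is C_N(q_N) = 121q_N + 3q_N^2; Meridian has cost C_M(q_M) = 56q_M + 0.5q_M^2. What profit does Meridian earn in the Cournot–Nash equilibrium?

13448

Nimbus's profit: π_N = (412 - 1.5Q)q_N - (121q_N + 3q_N²). Setting ∂π_N/∂q_N = 0: 291 - 9q_N - (3/2)(q_M) = 0.
Meridian's first-order condition: 356 - 4q_M - (3/2)(q_N) = 0.
Best responses: q_N = (291 - (3/2)q_M)/9, q_M = (356 - (3/2)q_N)/4.
Substituting one into the other gives q_N = 56/3 and q_M = 82.
Price P = 412 - (3/2)·(302/3) = 261.
Meridian's profit: 261·82 - 56·82 - (1/2)·82² = 13448.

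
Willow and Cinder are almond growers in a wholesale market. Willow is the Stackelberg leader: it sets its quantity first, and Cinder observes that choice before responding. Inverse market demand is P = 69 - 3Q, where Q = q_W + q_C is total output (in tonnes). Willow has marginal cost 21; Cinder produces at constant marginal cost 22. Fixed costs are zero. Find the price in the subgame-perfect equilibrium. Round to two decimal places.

33.25

The follower Cinder best-responds to any q_W: π_C = (69 - 3Q)q_C - 22q_C.
∂π_C/∂q_C = 47 - 3q_W - 6q_C = 0 gives the reaction function q_C = (47 - 3q_W)/6.
Willow substitutes q_C(q_W) into its own profit: π_W = q_W(69 - 3q_W - (47 - 3q_W)/2) - 21q_W = (91/2 - (3/2)q_W)q_W - 21q_W.
Maximising: ∂π_W/∂q_W = 49/2 - 3q_W = 0, giving q_W = 49/6.
Then q_C = (47 - 3·(49/6))/6 = 15/4.
Total output Q = 143/12, so price P = 69 - 3·(143/12) = 133/4.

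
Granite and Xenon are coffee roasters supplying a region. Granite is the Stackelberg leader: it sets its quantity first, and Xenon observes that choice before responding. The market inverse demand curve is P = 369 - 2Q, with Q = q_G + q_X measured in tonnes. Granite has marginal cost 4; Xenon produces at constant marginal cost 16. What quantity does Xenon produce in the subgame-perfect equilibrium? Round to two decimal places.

The follower Xenon best-responds to any q_G: π_X = (369 - 2Q)q_X - 16q_X.
∂π_X/∂q_X = 353 - 2q_G - 4q_X = 0 gives the reaction function q_X = (353 - 2q_G)/4.
The leader anticipates this reaction. Substituting into P = 369 - 2Q gives P = 385/2 - q_G, so π_G = (385/2 - q_G)q_G - 4q_G.
Maximising: ∂π_G/∂q_G = 377/2 - 2q_G = 0, giving q_G = 377/4.
Then q_X = (353 - 2·(377/4))/4 = 329/8.

41.13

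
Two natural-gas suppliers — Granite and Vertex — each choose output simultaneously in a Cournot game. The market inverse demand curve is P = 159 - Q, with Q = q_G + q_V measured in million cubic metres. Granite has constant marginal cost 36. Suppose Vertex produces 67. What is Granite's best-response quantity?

28

With the rival's output fixed at 67, Granite's profit is π_G = (159 - 67 - q_G)q_G - (36q_G) = (92 - q_G)q_G - (36q_G).
∂π_G/∂q_G = 56 - 2q_G = 0, so q_G = 28.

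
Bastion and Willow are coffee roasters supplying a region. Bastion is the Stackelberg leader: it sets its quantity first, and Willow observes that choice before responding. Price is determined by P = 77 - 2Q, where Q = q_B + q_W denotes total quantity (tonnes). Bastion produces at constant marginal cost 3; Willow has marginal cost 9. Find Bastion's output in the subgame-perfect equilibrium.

The follower Willow best-responds to any q_B: π_W = (77 - 2Q)q_W - 9q_W.
Setting the follower's marginal profit to zero, 68 - 2q_B - 4q_W = 0, i.e. q_W = (68 - 2q_B)/4.
Bastion substitutes q_W(q_B) into its own profit: π_B = q_B(77 - 2q_B - (68 - 2q_B)/2) - 3q_B = (43 - q_B)q_B - 3q_B.
The leader's first-order condition 40 - 2q_B = 0 yields q_B = 20.
Then q_W = (68 - 2·20)/4 = 7.

20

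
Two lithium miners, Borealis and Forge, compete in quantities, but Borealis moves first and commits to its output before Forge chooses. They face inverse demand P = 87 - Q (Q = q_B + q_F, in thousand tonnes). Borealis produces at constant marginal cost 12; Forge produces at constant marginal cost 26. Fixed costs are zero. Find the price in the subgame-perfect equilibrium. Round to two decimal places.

The follower Forge best-responds to any q_B: π_F = (87 - Q)q_F - 26q_F.
Follower FOC: 61 - q_B - 2q_F = 0, so q_F(q_B) = (61 - q_B)/2.
The leader anticipates this reaction. Substituting into P = 87 - Q gives P = 113/2 - (1/2)q_B, so π_B = (113/2 - (1/2)q_B)q_B - 12q_B.
Leader FOC: 89/2 - q_B = 0, so q_B = 89/2.
Then q_F = (61 - 89/2)/2 = 33/4.
Total output Q = 211/4, so price P = 87 - 211/4 = 137/4.

34.25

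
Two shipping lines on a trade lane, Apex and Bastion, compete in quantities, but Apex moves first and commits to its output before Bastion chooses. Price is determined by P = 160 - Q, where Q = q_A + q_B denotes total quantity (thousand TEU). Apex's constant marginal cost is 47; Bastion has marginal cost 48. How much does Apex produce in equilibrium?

57

Solve by backward induction. Given q_A, the follower Bastion maximises π_B = (160 - q_A - q_B)q_B - 48q_B.
Follower FOC: 112 - q_A - 2q_B = 0, so q_B(q_A) = (112 - q_A)/2.
Apex substitutes q_B(q_A) into its own profit: π_A = q_A(160 - q_A - (112 - q_A)/2) - 47q_A = (104 - (1/2)q_A)q_A - 47q_A.
The leader's first-order condition 57 - q_A = 0 yields q_A = 57.
Then q_B = (112 - 57)/2 = 55/2.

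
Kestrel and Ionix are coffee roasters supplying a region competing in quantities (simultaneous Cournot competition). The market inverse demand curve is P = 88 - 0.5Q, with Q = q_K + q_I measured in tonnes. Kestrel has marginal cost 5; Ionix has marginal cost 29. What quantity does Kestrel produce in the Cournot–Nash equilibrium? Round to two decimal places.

Kestrel's profit: π_K = (88 - 0.5Q)q_K - (5q_K). Setting ∂π_K/∂q_K = 0: 83 - q_K - (1/2)(q_I) = 0.
Ionix's first-order condition: 59 - q_I - (1/2)(q_K) = 0.
So q_K = (83 - (1/2)q_I) and q_I = (59 - (1/2)q_K).
Substituting one into the other gives q_K = 214/3 and q_I = 70/3.

71.33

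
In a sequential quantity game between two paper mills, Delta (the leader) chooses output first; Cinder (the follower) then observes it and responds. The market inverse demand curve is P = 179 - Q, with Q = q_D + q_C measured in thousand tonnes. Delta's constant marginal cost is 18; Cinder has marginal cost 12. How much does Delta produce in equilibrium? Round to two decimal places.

77.50

Solve by backward induction. Given q_D, the follower Cinder maximises π_C = (179 - q_D - q_C)q_C - 12q_C.
Setting the follower's marginal profit to zero, 167 - q_D - 2q_C = 0, i.e. q_C = (167 - q_D)/2.
Delta substitutes q_C(q_D) into its own profit: π_D = q_D(179 - q_D - (167 - q_D)/2) - 18q_D = (191/2 - (1/2)q_D)q_D - 18q_D.
The leader's first-order condition 155/2 - q_D = 0 yields q_D = 155/2.
Then q_C = (167 - 155/2)/2 = 179/4.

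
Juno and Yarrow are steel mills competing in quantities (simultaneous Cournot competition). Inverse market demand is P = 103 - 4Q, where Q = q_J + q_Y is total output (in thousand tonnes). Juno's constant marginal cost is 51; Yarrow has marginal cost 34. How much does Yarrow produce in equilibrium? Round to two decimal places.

7.17

Juno's profit: π_J = (103 - 4Q)q_J - (51q_J). Setting ∂π_J/∂q_J = 0: 52 - 8q_J - 4(q_Y) = 0.
Yarrow's profit: π_Y = (103 - 4Q)q_Y - (34q_Y). Setting ∂π_Y/∂q_Y = 0: 69 - 8q_Y - 4(q_J) = 0.
So q_J = (52 - 4q_Y)/8 and q_Y = (69 - 4q_J)/8.
Substituting one into the other gives q_J = 35/12 and q_Y = 43/6.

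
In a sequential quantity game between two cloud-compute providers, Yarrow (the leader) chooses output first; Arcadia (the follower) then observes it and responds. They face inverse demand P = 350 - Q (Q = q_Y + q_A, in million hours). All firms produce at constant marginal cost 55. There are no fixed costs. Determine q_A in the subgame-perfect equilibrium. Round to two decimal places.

Solve by backward induction. Given q_Y, the follower Arcadia maximises π_A = (350 - q_Y - q_A)q_A - 55q_A.
Follower FOC: 295 - q_Y - 2q_A = 0, so q_A(q_Y) = (295 - q_Y)/2.
The leader anticipates this reaction. Substituting into P = 350 - Q gives P = 405/2 - (1/2)q_Y, so π_Y = (405/2 - (1/2)q_Y)q_Y - 55q_Y.
The leader's first-order condition 295/2 - q_Y = 0 yields q_Y = 295/2.
Then q_A = (295 - 295/2)/2 = 295/4.

73.75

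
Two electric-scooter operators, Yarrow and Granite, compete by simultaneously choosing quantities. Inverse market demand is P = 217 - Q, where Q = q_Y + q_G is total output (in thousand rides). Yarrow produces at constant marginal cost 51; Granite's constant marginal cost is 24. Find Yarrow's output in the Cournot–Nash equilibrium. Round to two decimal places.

46.33

Yarrow's profit: π_Y = (217 - Q)q_Y - (51q_Y). Setting ∂π_Y/∂q_Y = 0: 166 - 2q_Y - (q_G) = 0.
Granite's first-order condition: 193 - 2q_G - (q_Y) = 0.
Best responses: q_Y = (166 - q_G)/2, q_G = (193 - q_Y)/2.
Substituting one into the other gives q_Y = 139/3 and q_G = 220/3.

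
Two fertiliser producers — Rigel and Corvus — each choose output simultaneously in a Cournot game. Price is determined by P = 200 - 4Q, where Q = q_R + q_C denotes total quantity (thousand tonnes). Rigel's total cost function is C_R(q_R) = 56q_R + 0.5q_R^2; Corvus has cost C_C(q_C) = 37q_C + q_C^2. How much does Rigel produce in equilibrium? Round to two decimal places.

10.65

Rigel's profit: π_R = (200 - 4Q)q_R - (56q_R + (1/2)q_R²). Setting ∂π_R/∂q_R = 0: 144 - 9q_R - 4(q_C) = 0.
Corvus's profit: π_C = (200 - 4Q)q_C - (37q_C + q_C²). Setting ∂π_C/∂q_C = 0: 163 - 10q_C - 4(q_R) = 0.
Rearranging gives the reaction functions q_R = (144 - 4q_C)/9 and q_C = (163 - 4q_R)/10.
Solving the pair: q_R = 394/37, q_C = 891/74.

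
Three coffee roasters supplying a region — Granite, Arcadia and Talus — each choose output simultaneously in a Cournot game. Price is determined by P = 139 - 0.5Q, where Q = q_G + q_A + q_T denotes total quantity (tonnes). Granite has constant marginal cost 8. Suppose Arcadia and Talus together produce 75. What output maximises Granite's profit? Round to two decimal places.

93.50

With rivals' combined output fixed at 75, Granite's profit is π_G = (139 - (1/2)·75 - (1/2)q_G)q_G - (8q_G) = (203/2 - (1/2)q_G)q_G - (8q_G).
∂π_G/∂q_G = 187/2 - q_G = 0, so q_G = 187/2.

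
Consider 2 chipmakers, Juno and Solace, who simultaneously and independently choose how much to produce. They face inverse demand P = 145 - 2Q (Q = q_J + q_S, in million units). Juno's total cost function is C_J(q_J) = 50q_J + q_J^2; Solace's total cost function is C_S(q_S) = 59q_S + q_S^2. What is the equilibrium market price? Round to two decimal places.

99.75

Juno's profit: π_J = (145 - 2Q)q_J - (50q_J + q_J²). Setting ∂π_J/∂q_J = 0: 95 - 6q_J - 2(q_S) = 0.
Solace's profit: π_S = (145 - 2Q)q_S - (59q_S + q_S²). Setting ∂π_S/∂q_S = 0: 86 - 6q_S - 2(q_J) = 0.
So q_J = (95 - 2q_S)/6 and q_S = (86 - 2q_J)/6.
Solving the pair: q_J = 199/16, q_S = 163/16.
Total output Q = 181/8, so price P = 145 - 2·(181/8) = 399/4.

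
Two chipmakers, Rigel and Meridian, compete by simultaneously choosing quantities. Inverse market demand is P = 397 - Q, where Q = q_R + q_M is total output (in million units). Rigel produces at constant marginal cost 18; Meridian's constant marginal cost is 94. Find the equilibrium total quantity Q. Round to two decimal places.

Rigel's profit: π_R = (397 - Q)q_R - (18q_R). Setting ∂π_R/∂q_R = 0: 379 - 2q_R - (q_M) = 0.
Meridian's profit: π_M = (397 - Q)q_M - (94q_M). Setting ∂π_M/∂q_M = 0: 303 - 2q_M - (q_R) = 0.
Best responses: q_R = (379 - q_M)/2, q_M = (303 - q_R)/2.
Substituting one into the other gives q_R = 455/3 and q_M = 227/3.
Total output Q = 455/3 + 227/3 = 682/3.

227.33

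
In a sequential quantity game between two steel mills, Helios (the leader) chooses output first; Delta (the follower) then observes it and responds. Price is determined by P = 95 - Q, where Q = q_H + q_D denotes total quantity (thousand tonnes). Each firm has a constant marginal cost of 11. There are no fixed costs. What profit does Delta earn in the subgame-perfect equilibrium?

441

Solve by backward induction. Given q_H, the follower Delta maximises π_D = (95 - q_H - q_D)q_D - 11q_D.
Follower FOC: 84 - q_H - 2q_D = 0, so q_D(q_H) = (84 - q_H)/2.
The leader anticipates this reaction. Substituting into P = 95 - Q gives P = 53 - (1/2)q_H, so π_H = (53 - (1/2)q_H)q_H - 11q_H.
Maximising: ∂π_H/∂q_H = 42 - q_H = 0, giving q_H = 42.
Then q_D = (84 - 42)/2 = 21.
Price P = 95 - 63 = 32.
Delta's profit: (32 - 11)·21 = 441.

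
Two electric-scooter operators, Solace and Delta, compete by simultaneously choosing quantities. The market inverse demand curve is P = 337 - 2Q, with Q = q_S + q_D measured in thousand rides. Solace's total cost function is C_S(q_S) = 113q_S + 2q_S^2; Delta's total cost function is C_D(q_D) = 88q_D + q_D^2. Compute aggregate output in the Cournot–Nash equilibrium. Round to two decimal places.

Solace's profit: π_S = (337 - 2Q)q_S - (113q_S + 2q_S²). Setting ∂π_S/∂q_S = 0: 224 - 8q_S - 2(q_D) = 0.
Delta's first-order condition: 249 - 6q_D - 2(q_S) = 0.
So q_S = (224 - 2q_D)/8 and q_D = (249 - 2q_S)/6.
Substituting one into the other gives q_S = 423/22 and q_D = 386/11.
Total output Q = 423/22 + 386/11 = 1195/22.

54.32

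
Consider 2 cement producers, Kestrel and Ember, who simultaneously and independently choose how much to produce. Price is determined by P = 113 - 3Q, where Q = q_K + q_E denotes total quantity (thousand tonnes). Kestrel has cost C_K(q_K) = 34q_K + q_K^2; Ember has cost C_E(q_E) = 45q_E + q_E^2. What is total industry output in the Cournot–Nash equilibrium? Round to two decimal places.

Kestrel's profit: π_K = (113 - 3Q)q_K - (34q_K + q_K²). Setting ∂π_K/∂q_K = 0: 79 - 8q_K - 3(q_E) = 0.
Ember's first-order condition: 68 - 8q_E - 3(q_K) = 0.
Best responses: q_K = (79 - 3q_E)/8, q_E = (68 - 3q_K)/8.
Solving the pair: q_K = 428/55, q_E = 307/55.
Total output Q = 428/55 + 307/55 = 147/11.

13.36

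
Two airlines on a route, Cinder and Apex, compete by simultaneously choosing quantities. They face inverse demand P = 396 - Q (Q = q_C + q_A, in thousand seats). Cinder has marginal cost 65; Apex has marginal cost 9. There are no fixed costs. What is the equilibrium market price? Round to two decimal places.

156.67

Cinder's profit: π_C = (396 - Q)q_C - (65q_C). Setting ∂π_C/∂q_C = 0: 331 - 2q_C - (q_A) = 0.
Apex's profit: π_A = (396 - Q)q_A - (9q_A). Setting ∂π_A/∂q_A = 0: 387 - 2q_A - (q_C) = 0.
So q_C = (331 - q_A)/2 and q_A = (387 - q_C)/2.
Solving the pair: q_C = 275/3, q_A = 443/3.
Total output Q = 718/3, so price P = 396 - 718/3 = 470/3.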